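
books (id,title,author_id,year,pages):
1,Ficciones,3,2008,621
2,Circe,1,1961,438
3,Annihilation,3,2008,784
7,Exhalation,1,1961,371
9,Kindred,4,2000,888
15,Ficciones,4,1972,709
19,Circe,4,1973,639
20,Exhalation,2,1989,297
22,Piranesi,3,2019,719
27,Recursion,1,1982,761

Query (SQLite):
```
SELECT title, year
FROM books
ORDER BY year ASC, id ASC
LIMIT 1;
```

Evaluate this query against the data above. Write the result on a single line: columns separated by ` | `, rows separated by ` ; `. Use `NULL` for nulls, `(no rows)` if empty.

Circe | 1961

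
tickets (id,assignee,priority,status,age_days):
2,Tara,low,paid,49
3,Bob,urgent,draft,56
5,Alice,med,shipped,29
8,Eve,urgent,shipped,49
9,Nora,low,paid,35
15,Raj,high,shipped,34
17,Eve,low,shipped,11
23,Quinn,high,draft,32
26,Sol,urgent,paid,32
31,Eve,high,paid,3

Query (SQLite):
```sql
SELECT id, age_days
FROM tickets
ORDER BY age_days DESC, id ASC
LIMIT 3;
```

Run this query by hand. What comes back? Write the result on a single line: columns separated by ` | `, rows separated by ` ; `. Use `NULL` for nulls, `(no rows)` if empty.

3 | 56 ; 2 | 49 ; 8 | 49

Sort by age_days desc, tiebreak id asc: (56, id=3), (49, id=2), (49, id=8), (35, id=9), (34, id=15), (32, id=23) …. Take first 3.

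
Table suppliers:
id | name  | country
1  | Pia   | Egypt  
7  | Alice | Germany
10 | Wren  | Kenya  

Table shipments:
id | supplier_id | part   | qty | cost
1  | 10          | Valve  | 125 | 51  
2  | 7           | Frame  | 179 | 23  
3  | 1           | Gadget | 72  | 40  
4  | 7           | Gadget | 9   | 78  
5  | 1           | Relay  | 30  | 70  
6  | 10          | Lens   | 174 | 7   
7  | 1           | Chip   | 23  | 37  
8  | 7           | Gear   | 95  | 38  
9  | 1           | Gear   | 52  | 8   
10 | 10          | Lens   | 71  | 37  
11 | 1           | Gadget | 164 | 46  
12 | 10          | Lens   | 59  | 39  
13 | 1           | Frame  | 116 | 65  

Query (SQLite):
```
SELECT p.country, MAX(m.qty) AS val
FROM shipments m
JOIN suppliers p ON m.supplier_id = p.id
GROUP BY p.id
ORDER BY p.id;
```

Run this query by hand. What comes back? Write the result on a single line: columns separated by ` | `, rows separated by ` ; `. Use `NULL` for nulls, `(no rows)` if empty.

Egypt | 164 ; Germany | 179 ; Kenya | 174

Join each shipments row to its suppliers via supplier_id.
Group joined rows by suppliers.id; compute MAX(m.qty) per group.
  1: ids {3, 5, 7, 9, 11, 13} → MAX(m.qty)=164
  7: ids {2, 4, 8} → MAX(m.qty)=179
  10: ids {1, 6, 10, 12} → MAX(m.qty)=174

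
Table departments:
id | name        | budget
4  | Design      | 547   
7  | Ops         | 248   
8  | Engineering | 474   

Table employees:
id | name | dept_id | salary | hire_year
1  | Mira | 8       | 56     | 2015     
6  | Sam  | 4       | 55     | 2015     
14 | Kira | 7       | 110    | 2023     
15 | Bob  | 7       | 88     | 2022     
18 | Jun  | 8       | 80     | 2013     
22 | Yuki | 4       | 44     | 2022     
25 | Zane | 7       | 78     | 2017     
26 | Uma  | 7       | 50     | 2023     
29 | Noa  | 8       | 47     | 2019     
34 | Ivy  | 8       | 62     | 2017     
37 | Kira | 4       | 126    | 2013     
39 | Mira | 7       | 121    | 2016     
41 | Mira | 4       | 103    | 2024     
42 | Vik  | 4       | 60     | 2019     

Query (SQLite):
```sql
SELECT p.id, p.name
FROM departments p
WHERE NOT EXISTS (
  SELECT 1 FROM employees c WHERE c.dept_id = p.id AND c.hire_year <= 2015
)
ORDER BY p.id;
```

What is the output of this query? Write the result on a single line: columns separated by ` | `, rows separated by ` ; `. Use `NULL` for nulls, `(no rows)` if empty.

For each departments row, check whether any employees with matching dept_id has hire_year <= 2015.
Keep rows where that is false.

7 | Ops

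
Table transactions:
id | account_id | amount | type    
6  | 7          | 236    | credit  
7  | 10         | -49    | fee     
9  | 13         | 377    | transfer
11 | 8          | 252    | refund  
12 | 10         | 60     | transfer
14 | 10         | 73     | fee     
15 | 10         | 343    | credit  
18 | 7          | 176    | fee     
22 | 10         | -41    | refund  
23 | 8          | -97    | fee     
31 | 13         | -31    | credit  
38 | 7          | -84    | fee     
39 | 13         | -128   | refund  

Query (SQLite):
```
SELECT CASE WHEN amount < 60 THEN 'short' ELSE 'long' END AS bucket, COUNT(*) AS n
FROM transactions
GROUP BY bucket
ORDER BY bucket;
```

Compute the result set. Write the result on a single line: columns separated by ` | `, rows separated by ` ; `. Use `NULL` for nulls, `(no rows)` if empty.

Bucket rows by amount < 60 → 'short' else 'long'; count each bucket.

long | 7 ; short | 6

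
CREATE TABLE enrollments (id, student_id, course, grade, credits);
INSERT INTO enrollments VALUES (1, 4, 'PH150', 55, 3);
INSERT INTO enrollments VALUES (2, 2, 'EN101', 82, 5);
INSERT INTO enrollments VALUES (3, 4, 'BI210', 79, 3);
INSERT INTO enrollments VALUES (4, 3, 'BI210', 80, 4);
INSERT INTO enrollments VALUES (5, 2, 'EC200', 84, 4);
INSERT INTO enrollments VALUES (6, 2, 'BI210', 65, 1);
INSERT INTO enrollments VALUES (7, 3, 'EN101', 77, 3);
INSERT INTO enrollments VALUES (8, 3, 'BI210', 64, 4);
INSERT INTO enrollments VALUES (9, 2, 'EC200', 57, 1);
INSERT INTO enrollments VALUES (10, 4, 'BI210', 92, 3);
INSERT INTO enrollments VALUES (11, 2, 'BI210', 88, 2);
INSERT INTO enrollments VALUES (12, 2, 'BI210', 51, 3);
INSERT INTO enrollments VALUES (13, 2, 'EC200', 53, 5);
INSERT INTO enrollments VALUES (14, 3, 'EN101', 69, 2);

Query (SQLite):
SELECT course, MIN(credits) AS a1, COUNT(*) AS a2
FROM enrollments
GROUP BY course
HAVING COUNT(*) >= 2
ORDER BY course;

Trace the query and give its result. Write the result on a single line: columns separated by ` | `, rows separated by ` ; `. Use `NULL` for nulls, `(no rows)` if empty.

Group enrollments by course.
Per group compute: MIN(credits), COUNT(*).
HAVING: drop groups with fewer than 2 rows.
  BI210: ids {3, 4, 6, 8, 10, 11, 12} → MIN(credits)=1, COUNT(*)=7
  EC200: ids {5, 9, 13} → MIN(credits)=1, COUNT(*)=3
  EN101: ids {2, 7, 14} → MIN(credits)=2, COUNT(*)=3
  PH150: ids {1} → MIN(credits)=3, COUNT(*)=1

BI210 | 1 | 7 ; EC200 | 1 | 3 ; EN101 | 2 | 3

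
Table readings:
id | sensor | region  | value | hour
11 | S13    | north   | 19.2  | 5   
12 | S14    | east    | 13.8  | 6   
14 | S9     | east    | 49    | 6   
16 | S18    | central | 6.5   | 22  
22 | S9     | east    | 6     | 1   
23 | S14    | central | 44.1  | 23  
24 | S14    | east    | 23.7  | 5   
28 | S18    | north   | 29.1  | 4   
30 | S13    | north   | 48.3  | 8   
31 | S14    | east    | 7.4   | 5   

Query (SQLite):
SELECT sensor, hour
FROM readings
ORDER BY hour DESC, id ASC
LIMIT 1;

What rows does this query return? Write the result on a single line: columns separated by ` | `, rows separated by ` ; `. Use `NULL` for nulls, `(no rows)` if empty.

S14 | 23

Sort by hour desc, tiebreak id asc: (23, id=23), (22, id=16), (8, id=30), (6, id=12) …. Take first 1.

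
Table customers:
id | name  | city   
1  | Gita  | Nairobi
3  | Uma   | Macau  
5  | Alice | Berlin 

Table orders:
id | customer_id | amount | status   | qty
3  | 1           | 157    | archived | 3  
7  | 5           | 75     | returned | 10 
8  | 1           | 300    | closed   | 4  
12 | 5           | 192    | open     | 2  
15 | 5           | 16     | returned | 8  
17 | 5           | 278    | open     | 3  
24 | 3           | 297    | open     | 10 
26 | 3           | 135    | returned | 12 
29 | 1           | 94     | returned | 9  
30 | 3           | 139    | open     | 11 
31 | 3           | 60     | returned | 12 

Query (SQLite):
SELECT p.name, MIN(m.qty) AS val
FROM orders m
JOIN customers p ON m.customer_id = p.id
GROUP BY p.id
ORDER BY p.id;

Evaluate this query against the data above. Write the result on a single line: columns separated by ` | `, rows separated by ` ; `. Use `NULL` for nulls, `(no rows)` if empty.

Gita | 3 ; Uma | 10 ; Alice | 2

Join each orders row to its customers via customer_id.
Group joined rows by customers.id; compute MIN(m.qty) per group.
  1: ids {3, 8, 29} → MIN(m.qty)=3
  3: ids {24, 26, 30, 31} → MIN(m.qty)=10
  5: ids {7, 12, 15, 17} → MIN(m.qty)=2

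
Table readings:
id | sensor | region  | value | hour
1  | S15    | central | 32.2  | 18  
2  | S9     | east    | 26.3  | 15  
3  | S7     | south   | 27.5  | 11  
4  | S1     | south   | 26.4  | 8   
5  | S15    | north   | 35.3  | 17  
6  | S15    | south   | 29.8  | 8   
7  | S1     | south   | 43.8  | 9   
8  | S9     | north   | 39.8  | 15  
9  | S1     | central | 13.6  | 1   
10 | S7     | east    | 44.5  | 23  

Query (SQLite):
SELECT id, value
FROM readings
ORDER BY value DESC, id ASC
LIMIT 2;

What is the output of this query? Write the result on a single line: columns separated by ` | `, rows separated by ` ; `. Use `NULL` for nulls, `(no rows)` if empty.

10 | 44.5 ; 7 | 43.8

Sort by value desc, tiebreak id asc: (44.5, id=10), (43.8, id=7), (39.8, id=8), (35.3, id=5), (32.2, id=1) …. Take first 2.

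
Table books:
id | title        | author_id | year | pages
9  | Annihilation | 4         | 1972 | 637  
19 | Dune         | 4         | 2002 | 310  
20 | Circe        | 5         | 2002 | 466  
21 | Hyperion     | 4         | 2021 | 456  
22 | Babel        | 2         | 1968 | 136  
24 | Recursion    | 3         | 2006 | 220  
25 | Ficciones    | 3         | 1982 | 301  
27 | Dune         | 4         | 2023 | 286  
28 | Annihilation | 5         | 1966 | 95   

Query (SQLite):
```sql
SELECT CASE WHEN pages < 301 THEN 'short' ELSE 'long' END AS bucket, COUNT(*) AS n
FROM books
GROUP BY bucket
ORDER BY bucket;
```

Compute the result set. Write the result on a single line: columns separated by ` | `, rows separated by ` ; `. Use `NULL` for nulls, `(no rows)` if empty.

Bucket rows by pages < 301 → 'short' else 'long'; count each bucket.

long | 5 ; short | 4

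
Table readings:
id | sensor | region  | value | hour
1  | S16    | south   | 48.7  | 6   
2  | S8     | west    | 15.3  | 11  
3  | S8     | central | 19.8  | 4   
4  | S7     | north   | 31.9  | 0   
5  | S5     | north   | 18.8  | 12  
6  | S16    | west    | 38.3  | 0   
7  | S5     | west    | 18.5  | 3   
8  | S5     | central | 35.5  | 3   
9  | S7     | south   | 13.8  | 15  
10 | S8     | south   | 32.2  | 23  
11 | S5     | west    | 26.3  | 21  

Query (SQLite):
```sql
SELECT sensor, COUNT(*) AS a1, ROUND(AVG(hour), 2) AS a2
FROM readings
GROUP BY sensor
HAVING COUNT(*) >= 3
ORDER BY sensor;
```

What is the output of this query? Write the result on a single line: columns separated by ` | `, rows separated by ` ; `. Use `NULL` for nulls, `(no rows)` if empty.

S5 | 4 | 9.75 ; S8 | 3 | 12.67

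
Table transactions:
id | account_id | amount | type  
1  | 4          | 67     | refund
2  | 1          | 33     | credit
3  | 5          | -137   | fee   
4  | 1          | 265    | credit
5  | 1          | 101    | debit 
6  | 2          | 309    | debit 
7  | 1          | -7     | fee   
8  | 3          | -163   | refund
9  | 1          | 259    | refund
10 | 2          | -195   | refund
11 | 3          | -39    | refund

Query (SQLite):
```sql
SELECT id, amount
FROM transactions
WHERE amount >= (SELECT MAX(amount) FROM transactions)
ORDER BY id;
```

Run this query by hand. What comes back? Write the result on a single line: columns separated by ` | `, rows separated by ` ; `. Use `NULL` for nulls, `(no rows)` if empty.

6 | 309

Scalar subquery: MAX(amount) over all transactions rows = 309.
Keep rows where amount >= that value.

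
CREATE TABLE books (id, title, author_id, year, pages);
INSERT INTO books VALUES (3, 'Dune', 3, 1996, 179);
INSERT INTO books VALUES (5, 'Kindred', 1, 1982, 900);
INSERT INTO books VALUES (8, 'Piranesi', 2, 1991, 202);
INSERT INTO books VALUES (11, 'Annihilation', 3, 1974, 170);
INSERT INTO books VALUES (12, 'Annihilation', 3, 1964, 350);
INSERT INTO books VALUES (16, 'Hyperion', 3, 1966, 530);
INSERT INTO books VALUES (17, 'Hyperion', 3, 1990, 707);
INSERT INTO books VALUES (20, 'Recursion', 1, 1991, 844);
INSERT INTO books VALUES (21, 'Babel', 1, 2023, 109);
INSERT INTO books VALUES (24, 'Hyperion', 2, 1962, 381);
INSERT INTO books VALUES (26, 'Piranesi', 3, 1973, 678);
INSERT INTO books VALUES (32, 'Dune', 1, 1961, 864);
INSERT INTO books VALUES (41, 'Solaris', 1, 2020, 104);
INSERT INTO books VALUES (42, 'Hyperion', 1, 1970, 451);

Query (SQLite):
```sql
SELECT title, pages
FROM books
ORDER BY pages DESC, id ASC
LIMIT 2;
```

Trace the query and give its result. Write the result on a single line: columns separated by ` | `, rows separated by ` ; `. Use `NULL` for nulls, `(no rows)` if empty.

Kindred | 900 ; Dune | 864

Sort by pages desc, tiebreak id asc: (900, id=5), (864, id=32), (844, id=20), (707, id=17), (678, id=26) …. Take first 2.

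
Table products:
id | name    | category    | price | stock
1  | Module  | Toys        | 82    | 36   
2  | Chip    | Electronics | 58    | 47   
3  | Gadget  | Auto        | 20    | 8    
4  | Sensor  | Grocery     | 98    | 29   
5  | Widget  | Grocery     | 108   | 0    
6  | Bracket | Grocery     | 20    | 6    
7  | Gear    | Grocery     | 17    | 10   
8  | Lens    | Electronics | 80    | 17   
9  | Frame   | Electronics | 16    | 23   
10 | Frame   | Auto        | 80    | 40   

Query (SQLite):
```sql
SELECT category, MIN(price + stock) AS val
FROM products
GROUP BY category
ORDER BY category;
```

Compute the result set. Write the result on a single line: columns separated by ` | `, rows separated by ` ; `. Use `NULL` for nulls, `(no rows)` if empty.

Auto | 28 ; Electronics | 39 ; Grocery | 26 ; Toys | 118

For each row compute price + stock.
Group by category; take MIN of the expression per group.
  Auto: ids {3, 10} → MIN(price + stock)=28
  Electronics: ids {2, 8, 9} → MIN(price + stock)=39
  Grocery: ids {4, 5, 6, 7} → MIN(price + stock)=26
  Toys: ids {1} → MIN(price + stock)=118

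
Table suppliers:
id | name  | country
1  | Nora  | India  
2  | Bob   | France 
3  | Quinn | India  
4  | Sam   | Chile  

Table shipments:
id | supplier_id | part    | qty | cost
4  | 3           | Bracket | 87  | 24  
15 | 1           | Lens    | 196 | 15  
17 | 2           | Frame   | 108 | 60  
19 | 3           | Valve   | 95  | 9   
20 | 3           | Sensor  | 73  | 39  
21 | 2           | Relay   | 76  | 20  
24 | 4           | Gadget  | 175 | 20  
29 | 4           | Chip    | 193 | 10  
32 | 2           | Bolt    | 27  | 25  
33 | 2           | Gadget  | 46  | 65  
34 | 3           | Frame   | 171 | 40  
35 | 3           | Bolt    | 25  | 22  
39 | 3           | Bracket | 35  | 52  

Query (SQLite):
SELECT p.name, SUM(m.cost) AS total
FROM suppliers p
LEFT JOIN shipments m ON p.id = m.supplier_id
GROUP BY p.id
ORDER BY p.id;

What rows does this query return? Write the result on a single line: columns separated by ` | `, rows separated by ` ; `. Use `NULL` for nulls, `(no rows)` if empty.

Nora | 15 ; Bob | 170 ; Quinn | 186 ; Sam | 30

LEFT JOIN keeps every suppliers row; unmatched ones get NULL for shipments columns.
Group by suppliers.id and compute SUM(m.cost). SUM over an all-NULL group is NULL.
  1: ids {15} → SUM(m.cost)=15
  2: ids {17, 21, 32, 33} → SUM(m.cost)=170
  3: ids {4, 19, 20, 34, 35, 39} → SUM(m.cost)=186
  4: ids {24, 29} → SUM(m.cost)=30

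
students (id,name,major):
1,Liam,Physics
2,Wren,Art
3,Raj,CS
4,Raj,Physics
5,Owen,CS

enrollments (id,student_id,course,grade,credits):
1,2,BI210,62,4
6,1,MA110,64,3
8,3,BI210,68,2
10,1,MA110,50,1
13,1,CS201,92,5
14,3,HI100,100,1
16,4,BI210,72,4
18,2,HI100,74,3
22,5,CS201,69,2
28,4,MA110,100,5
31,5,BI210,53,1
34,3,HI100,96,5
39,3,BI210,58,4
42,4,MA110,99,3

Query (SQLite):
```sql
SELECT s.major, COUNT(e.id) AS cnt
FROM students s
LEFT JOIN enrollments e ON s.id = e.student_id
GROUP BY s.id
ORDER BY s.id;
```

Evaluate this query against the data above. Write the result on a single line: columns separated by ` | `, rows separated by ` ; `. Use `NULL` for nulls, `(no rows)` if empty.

Physics | 3 ; Art | 2 ; CS | 4 ; Physics | 3 ; CS | 2

LEFT JOIN keeps every students row; unmatched ones get NULL for enrollments columns.
Group by students.id and compute COUNT(e.id). COUNT(col) of an all-NULL group is 0.
  1: ids {6, 10, 13} → COUNT(e.id)=3
  2: ids {1, 18} → COUNT(e.id)=2
  3: ids {8, 14, 34, 39} → COUNT(e.id)=4
  4: ids {16, 28, 42} → COUNT(e.id)=3
  5: ids {22, 31} → COUNT(e.id)=2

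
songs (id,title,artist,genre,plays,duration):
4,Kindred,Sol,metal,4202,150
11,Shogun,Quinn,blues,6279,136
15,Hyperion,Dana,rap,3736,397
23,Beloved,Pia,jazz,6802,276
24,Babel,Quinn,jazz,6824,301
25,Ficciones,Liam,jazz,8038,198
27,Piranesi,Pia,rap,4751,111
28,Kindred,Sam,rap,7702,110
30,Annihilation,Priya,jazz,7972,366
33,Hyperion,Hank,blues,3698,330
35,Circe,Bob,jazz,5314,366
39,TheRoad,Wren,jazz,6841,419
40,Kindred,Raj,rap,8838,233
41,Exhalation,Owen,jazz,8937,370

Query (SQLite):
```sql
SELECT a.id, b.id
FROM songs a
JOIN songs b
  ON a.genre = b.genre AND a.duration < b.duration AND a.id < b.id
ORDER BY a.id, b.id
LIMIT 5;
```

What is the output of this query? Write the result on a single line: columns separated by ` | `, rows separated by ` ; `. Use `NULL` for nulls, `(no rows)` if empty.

Pairs (a,b) with same genre, a.duration < b.duration, a.id < b.id.
genre groups: blues:{11,33} jazz:{23,24,25,30,35,39,41} metal:{4} rap:{15,27,28,40}
Ordered by (a.id, b.id); first 5.

11 | 33 ; 23 | 24 ; 23 | 30 ; 23 | 35 ; 23 | 39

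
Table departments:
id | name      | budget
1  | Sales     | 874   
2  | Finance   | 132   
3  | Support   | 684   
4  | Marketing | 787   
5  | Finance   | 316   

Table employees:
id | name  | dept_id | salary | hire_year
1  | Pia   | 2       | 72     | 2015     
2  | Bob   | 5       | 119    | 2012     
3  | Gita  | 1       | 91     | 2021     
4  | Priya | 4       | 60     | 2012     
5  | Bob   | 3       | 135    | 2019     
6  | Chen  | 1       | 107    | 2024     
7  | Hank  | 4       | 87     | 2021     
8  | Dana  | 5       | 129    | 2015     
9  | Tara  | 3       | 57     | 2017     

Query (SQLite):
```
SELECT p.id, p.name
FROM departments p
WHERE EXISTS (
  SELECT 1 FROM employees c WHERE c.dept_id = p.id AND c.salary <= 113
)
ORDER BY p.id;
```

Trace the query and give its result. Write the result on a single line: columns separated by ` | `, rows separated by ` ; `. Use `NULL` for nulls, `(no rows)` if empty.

For each departments row, check whether any employees with matching dept_id has salary <= 113.
Keep rows where that is true.

1 | Sales ; 2 | Finance ; 3 | Support ; 4 | Marketing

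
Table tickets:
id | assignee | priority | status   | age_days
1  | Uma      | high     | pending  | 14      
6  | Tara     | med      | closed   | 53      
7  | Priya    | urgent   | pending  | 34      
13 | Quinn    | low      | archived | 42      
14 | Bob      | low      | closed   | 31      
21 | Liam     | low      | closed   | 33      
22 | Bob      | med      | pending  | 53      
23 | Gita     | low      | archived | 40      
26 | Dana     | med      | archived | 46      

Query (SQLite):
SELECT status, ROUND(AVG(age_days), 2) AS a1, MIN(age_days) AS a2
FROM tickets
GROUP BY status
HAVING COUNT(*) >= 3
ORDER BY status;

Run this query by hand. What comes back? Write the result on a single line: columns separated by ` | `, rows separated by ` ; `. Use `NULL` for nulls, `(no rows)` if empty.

archived | 42.67 | 40 ; closed | 39 | 31 ; pending | 33.67 | 14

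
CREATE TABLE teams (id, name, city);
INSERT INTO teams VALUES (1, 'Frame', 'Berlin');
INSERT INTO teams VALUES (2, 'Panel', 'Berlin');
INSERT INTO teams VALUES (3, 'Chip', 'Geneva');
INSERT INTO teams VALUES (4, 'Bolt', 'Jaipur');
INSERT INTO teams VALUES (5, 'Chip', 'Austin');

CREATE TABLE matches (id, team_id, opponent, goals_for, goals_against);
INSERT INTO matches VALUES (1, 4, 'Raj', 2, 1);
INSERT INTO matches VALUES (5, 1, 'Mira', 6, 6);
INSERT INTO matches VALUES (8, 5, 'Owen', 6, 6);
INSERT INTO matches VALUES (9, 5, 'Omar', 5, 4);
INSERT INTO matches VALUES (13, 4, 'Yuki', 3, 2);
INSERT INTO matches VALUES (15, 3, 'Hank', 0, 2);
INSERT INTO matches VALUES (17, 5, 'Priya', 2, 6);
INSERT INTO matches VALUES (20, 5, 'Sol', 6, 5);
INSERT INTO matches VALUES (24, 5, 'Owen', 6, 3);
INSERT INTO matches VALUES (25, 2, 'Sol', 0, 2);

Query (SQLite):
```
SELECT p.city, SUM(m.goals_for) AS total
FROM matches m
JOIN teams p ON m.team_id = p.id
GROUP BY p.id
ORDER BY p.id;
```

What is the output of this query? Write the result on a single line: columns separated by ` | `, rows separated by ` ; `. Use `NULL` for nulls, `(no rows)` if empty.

Berlin | 6 ; Berlin | 0 ; Geneva | 0 ; Jaipur | 5 ; Austin | 25

Join each matches row to its teams via team_id.
Group joined rows by teams.id; compute SUM(m.goals_for) per group.
  1: ids {5} → SUM(m.goals_for)=6
  2: ids {25} → SUM(m.goals_for)=0
  3: ids {15} → SUM(m.goals_for)=0
  4: ids {1, 13} → SUM(m.goals_for)=5
  5: ids {8, 9, 17, 20, 24} → SUM(m.goals_for)=25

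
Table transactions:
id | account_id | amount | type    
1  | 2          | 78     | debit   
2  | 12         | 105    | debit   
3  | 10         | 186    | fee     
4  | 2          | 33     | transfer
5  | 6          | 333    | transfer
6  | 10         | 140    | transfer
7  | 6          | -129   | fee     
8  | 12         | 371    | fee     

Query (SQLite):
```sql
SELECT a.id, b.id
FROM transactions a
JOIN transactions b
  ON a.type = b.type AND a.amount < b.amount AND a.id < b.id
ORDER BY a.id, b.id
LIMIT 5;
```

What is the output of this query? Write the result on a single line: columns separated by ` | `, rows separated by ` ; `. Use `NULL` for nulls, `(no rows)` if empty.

1 | 2 ; 3 | 8 ; 4 | 5 ; 4 | 6 ; 7 | 8

Pairs (a,b) with same type, a.amount < b.amount, a.id < b.id.
type groups: debit:{1,2} fee:{3,7,8} transfer:{4,5,6}
Ordered by (a.id, b.id); first 5.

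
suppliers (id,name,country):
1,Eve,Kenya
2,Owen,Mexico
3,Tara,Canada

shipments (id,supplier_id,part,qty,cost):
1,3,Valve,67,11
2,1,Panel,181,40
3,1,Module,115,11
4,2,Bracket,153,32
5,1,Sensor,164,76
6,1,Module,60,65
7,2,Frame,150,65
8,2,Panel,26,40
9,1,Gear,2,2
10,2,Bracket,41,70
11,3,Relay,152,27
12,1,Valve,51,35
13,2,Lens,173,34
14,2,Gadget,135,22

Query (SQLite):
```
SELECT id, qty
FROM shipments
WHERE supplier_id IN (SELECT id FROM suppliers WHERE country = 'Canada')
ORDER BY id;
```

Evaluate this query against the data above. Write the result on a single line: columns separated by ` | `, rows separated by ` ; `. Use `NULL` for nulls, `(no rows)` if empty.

1 | 67 ; 11 | 152

Inner query: suppliers.id where country = 'Canada'.
Outer: keep shipments rows whose supplier_id is in that set.
Inner query → {3}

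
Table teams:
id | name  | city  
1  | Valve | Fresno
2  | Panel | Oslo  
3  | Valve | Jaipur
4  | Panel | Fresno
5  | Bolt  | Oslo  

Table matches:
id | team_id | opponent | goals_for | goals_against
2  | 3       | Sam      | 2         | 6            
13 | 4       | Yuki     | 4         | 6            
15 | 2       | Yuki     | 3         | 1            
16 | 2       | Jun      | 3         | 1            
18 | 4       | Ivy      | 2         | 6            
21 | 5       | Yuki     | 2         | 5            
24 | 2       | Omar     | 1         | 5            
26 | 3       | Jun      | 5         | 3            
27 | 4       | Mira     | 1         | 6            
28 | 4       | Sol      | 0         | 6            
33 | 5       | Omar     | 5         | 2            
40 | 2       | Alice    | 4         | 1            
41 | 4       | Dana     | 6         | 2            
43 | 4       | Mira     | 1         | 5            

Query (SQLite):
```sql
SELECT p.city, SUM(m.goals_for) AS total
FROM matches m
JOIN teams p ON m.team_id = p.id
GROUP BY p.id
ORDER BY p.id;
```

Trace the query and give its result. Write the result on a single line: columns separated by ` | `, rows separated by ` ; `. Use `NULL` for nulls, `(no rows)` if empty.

Oslo | 11 ; Jaipur | 7 ; Fresno | 14 ; Oslo | 7

Join each matches row to its teams via team_id.
Group joined rows by teams.id; compute SUM(m.goals_for) per group.
  2: ids {15, 16, 24, 40} → SUM(m.goals_for)=11
  3: ids {2, 26} → SUM(m.goals_for)=7
  4: ids {13, 18, 27, 28, 41, 43} → SUM(m.goals_for)=14
  5: ids {21, 33} → SUM(m.goals_for)=7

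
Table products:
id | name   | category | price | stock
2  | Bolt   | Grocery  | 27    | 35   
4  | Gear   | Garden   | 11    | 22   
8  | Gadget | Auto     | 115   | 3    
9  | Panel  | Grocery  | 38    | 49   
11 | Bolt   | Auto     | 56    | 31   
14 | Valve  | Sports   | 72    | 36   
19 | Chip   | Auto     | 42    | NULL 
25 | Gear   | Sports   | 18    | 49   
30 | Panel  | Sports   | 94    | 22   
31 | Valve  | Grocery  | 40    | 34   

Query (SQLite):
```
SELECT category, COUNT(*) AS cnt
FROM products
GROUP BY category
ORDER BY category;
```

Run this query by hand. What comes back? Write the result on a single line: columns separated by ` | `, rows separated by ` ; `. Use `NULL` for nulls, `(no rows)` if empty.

Auto | 3 ; Garden | 1 ; Grocery | 3 ; Sports | 3

Partition products by category; compute COUNT(*) within each group.
  Auto: ids {8, 11, 19} → COUNT(*)=3
  Garden: ids {4} → COUNT(*)=1
  Grocery: ids {2, 9, 31} → COUNT(*)=3
  Sports: ids {14, 25, 30} → COUNT(*)=3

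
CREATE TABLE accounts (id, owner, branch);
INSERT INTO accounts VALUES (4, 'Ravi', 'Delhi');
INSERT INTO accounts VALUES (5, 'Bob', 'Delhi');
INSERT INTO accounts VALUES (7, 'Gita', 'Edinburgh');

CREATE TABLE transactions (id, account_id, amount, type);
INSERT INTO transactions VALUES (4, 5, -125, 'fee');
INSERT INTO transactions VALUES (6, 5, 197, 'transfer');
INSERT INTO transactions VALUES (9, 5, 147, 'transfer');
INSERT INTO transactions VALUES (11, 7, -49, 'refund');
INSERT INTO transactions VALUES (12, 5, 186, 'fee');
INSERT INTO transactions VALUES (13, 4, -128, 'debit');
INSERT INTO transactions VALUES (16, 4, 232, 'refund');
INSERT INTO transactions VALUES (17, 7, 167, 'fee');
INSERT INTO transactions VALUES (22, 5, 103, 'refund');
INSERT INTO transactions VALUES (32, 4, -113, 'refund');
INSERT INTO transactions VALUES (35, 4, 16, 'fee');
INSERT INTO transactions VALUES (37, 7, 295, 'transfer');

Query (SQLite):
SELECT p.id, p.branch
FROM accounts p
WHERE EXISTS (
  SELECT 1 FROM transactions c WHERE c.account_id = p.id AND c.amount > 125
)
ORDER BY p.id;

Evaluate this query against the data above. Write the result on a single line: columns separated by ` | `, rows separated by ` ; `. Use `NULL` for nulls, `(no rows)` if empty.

For each accounts row, check whether any transactions with matching account_id has amount > 125.
Keep rows where that is true.

4 | Delhi ; 5 | Delhi ; 7 | Edinburgh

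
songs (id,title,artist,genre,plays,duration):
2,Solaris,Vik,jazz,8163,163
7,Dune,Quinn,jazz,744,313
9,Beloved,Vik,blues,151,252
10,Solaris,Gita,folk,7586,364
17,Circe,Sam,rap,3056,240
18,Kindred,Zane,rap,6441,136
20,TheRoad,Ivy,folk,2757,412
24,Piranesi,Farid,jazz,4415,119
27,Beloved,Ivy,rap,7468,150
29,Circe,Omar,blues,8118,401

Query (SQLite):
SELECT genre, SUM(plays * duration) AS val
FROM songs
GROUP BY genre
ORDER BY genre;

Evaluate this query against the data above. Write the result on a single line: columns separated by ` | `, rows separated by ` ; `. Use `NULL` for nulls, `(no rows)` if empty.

blues | 3293370 ; folk | 3897188 ; jazz | 2088826 ; rap | 2729616

For each row compute plays * duration.
Group by genre; take SUM of the expression per group.
  blues: ids {9, 29} → SUM(plays * duration)=3293370
  folk: ids {10, 20} → SUM(plays * duration)=3897188
  jazz: ids {2, 7, 24} → SUM(plays * duration)=2088826
  rap: ids {17, 18, 27} → SUM(plays * duration)=2729616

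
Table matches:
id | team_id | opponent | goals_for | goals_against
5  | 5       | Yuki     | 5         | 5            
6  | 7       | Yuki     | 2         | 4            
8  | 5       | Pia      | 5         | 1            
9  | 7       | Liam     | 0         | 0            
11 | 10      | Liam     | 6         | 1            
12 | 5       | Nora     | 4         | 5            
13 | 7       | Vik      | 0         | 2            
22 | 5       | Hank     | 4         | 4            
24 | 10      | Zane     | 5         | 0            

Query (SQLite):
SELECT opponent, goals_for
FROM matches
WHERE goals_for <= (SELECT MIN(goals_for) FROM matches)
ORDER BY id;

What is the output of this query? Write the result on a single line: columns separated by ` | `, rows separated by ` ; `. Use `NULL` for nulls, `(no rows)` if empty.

Liam | 0 ; Vik | 0

Scalar subquery: MIN(goals_for) over all matches rows = 0.
Keep rows where goals_for <= that value.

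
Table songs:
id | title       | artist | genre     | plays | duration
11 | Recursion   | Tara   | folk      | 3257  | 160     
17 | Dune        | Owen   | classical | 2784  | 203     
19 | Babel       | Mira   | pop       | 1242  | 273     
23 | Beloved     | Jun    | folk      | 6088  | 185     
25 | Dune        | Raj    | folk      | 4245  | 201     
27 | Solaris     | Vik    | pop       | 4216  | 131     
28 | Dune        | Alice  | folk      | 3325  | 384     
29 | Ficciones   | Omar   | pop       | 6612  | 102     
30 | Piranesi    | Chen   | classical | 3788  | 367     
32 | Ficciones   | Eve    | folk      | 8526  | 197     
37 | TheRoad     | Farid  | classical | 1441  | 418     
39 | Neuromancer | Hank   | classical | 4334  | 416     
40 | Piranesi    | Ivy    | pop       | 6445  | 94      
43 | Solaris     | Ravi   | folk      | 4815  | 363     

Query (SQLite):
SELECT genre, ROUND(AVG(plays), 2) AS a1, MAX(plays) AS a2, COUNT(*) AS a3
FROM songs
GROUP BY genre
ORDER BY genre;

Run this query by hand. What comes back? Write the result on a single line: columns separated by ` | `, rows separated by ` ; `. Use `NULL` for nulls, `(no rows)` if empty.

classical | 3086.75 | 4334 | 4 ; folk | 5042.67 | 8526 | 6 ; pop | 4628.75 | 6612 | 4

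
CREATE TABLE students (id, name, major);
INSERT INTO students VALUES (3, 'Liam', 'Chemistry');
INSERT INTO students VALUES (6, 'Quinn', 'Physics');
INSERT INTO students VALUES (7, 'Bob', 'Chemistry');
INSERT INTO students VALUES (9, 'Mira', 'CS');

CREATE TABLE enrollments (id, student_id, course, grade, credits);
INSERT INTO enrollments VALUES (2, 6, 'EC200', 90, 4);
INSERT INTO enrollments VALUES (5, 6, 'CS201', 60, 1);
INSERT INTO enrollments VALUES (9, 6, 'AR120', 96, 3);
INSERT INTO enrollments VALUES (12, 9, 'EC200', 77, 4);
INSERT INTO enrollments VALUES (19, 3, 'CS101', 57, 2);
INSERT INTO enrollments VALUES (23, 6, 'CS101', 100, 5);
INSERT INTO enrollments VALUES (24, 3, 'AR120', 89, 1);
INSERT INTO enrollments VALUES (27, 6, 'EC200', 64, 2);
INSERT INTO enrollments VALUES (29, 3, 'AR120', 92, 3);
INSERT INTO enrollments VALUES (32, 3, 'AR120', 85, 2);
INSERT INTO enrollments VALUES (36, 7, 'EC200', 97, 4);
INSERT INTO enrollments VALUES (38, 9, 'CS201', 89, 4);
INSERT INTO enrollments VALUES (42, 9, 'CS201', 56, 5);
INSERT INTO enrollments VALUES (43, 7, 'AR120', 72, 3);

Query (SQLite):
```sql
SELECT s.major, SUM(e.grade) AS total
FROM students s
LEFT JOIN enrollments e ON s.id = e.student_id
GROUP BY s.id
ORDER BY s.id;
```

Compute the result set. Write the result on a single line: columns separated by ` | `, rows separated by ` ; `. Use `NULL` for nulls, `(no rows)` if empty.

Chemistry | 323 ; Physics | 410 ; Chemistry | 169 ; CS | 222

LEFT JOIN keeps every students row; unmatched ones get NULL for enrollments columns.
Group by students.id and compute SUM(e.grade). SUM over an all-NULL group is NULL.
  3: ids {19, 24, 29, 32} → SUM(e.grade)=323
  6: ids {2, 5, 9, 23, 27} → SUM(e.grade)=410
  7: ids {36, 43} → SUM(e.grade)=169
  9: ids {12, 38, 42} → SUM(e.grade)=222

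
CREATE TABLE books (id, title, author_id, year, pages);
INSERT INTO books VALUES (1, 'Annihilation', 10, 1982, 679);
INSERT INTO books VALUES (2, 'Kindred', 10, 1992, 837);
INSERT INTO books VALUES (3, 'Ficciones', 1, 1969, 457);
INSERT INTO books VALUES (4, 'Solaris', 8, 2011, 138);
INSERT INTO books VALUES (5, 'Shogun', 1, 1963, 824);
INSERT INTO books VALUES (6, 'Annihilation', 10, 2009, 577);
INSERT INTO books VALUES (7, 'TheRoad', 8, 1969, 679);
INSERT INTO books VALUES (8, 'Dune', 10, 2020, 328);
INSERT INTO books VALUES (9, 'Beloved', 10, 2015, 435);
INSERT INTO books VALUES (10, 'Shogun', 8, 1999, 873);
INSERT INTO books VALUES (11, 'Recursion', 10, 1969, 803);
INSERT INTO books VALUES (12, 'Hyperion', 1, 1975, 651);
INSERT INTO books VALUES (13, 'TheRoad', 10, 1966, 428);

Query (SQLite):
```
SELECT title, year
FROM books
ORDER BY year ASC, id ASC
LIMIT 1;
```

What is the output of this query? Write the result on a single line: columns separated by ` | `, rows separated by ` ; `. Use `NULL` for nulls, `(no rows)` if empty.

Shogun | 1963

Sort by year asc, tiebreak id asc: (1963, id=5), (1966, id=13), (1969, id=3), (1969, id=7) …. Take first 1.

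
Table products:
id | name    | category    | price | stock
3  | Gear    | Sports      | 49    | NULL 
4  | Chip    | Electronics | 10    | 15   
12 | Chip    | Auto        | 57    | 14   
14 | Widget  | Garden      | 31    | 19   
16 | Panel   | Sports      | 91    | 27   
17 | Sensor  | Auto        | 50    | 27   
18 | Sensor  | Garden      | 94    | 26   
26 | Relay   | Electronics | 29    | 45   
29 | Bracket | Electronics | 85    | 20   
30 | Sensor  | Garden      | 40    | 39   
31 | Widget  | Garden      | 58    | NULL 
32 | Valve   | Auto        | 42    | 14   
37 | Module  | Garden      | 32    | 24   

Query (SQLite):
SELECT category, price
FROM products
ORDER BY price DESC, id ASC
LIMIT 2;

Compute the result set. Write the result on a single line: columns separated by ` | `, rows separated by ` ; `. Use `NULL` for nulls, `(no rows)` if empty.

Sort by price desc, tiebreak id asc: (94, id=18), (91, id=16), (85, id=29), (58, id=31), (57, id=12) …. Take first 2.

Garden | 94 ; Sports | 91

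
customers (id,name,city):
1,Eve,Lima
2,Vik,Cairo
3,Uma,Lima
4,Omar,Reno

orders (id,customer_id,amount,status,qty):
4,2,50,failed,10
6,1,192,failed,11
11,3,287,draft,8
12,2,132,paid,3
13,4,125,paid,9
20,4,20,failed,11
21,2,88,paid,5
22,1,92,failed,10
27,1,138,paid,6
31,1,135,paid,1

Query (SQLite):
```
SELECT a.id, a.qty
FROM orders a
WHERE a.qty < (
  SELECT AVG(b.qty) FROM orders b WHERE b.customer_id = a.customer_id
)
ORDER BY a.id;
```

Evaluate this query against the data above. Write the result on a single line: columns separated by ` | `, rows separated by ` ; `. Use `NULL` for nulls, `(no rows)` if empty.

12 | 3 ; 13 | 9 ; 21 | 5 ; 27 | 6 ; 31 | 1

For each orders row a, compute AVG(qty) over rows sharing a.customer_id.
Keep row a if a.qty < that per-group AVG.
  customer_id=1: AVG(qty) = 7.0
  customer_id=2: AVG(qty) = 6.0
  customer_id=3: AVG(qty) = 8.0
  customer_id=4: AVG(qty) = 10.0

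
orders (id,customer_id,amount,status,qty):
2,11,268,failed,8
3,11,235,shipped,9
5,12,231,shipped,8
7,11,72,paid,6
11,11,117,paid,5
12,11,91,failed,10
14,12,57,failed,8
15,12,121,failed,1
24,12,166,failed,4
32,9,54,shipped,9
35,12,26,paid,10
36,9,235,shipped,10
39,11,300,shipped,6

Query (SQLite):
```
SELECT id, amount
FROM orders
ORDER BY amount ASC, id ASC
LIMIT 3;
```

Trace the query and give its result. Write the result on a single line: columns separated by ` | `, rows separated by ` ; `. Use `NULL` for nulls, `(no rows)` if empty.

35 | 26 ; 32 | 54 ; 14 | 57

Sort by amount asc, tiebreak id asc: (26, id=35), (54, id=32), (57, id=14), (72, id=7), (91, id=12), (117, id=11) …. Take first 3.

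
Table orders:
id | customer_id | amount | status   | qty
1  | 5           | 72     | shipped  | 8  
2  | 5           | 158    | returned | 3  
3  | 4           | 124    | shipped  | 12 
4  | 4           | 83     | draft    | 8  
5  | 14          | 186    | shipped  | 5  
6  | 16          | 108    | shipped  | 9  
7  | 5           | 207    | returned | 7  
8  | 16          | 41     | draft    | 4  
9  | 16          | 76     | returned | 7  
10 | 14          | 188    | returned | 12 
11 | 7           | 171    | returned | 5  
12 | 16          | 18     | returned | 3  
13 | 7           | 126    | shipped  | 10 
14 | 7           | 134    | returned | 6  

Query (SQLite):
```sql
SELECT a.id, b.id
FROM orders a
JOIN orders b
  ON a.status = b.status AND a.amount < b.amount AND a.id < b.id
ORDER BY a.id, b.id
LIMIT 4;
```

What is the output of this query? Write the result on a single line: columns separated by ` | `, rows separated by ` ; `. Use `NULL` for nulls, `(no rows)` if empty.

Pairs (a,b) with same status, a.amount < b.amount, a.id < b.id.
status groups: draft:{4,8} returned:{2,7,9,10,11,12,14} shipped:{1,3,5,6,13}
Ordered by (a.id, b.id); first 4.

1 | 3 ; 1 | 5 ; 1 | 6 ; 1 | 13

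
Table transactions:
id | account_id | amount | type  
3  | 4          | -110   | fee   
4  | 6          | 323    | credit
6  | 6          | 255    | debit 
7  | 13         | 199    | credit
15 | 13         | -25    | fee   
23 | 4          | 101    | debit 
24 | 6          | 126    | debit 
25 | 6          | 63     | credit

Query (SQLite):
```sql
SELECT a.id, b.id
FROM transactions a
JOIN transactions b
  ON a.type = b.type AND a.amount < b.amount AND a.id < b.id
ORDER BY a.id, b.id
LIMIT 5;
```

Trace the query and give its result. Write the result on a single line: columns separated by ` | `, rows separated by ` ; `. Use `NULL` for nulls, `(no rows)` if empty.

Pairs (a,b) with same type, a.amount < b.amount, a.id < b.id.
type groups: credit:{4,7,25} debit:{6,23,24} fee:{3,15}
Ordered by (a.id, b.id); first 5.

3 | 15 ; 23 | 24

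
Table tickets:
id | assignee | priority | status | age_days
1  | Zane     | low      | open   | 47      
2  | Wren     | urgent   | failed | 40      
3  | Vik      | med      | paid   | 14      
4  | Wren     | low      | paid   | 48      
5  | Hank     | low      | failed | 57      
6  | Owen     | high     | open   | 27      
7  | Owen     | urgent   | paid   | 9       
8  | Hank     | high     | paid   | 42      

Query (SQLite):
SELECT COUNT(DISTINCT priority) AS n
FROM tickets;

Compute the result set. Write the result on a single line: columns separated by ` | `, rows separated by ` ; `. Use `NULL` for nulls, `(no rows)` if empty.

Count distinct non-NULL priority values.

4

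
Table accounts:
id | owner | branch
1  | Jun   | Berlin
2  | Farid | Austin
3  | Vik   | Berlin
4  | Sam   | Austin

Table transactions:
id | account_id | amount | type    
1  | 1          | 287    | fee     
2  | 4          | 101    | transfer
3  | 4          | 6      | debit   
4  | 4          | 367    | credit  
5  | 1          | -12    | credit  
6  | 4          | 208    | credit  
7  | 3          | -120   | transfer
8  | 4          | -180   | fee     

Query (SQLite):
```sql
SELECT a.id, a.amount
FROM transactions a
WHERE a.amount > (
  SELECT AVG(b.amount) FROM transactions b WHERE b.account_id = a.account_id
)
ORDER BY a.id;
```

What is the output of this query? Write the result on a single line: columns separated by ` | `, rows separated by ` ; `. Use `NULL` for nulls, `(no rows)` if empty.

1 | 287 ; 2 | 101 ; 4 | 367 ; 6 | 208

For each transactions row a, compute AVG(amount) over rows sharing a.account_id.
Keep row a if a.amount > that per-group AVG.
  account_id=1: AVG(amount) = 137.5
  account_id=3: AVG(amount) = -120.0
  account_id=4: AVG(amount) = 100.4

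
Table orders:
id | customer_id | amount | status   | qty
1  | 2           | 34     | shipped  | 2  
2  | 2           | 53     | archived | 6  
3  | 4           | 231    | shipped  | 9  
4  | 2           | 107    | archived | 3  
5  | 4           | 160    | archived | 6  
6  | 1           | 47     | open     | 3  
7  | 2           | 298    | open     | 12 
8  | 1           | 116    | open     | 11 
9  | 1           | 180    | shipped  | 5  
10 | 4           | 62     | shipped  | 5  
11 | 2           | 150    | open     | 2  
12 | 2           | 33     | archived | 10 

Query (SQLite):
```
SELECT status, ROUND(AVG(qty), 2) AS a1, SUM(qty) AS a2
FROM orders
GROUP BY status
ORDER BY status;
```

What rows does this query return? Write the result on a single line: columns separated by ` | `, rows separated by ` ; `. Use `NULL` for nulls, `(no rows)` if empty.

Group orders by status.
Per group compute: ROUND(AVG(qty), 2), SUM(qty).
  archived: ids {2, 4, 5, 12} → ROUND(AVG(qty), 2)=6.25, SUM(qty)=25
  open: ids {6, 7, 8, 11} → ROUND(AVG(qty), 2)=7, SUM(qty)=28
  shipped: ids {1, 3, 9, 10} → ROUND(AVG(qty), 2)=5.25, SUM(qty)=21

archived | 6.25 | 25 ; open | 7 | 28 ; shipped | 5.25 | 21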